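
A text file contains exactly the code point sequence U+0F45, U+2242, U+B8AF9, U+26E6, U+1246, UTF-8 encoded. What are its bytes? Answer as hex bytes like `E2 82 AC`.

U+0F45: 3-byte form → E0 BD 85.
U+2242: 3-byte form → E2 89 82.
U+B8AF9: 4-byte form → F2 B8 AB B9.
U+26E6: 3-byte form → E2 9B A6.
U+1246: 3-byte form → E1 89 86.
Concatenated (16 bytes): E0 BD 85 E2 89 82 F2 B8 AB B9 E2 9B A6 E1 89 86.

E0 BD 85 E2 89 82 F2 B8 AB B9 E2 9B A6 E1 89 86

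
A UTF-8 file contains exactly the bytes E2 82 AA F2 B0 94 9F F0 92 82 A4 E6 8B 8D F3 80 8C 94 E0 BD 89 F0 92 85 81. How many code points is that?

Byte at offset 0: 0xE2 = 11100010 → 3-byte char (#1). Advance 3.
Byte at offset 3: 0xF2 = 11110010 → 4-byte char (#2). Advance 4.
Byte at offset 7: 0xF0 = 11110000 → 4-byte char (#3). Advance 4.
Byte at offset 11: 0xE6 = 11100110 → 3-byte char (#4). Advance 3.
Byte at offset 14: 0xF3 = 11110011 → 4-byte char (#5). Advance 4.
Byte at offset 18: 0xE0 = 11100000 → 3-byte char (#6). Advance 3.
Byte at offset 21: 0xF0 = 11110000 → 4-byte char (#7). Advance 4.
Reached end at offset 25 after 7 code points.

7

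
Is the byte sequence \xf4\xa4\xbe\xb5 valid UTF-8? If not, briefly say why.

invalid (encodes a value above U+10FFFF)

Leading byte 0xF4 = 11110100 → 4-byte form.
Payload = 0x124FB5, which exceeds U+10FFFF, the maximum Unicode code point. (Leading bytes F5–FF, or F4 followed by ≥ 0x90, are invalid.)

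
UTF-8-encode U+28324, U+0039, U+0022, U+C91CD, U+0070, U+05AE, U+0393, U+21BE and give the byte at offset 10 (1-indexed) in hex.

0x8D

1-indexed offset 10 is 0-indexed offset 9.
U+28324 → 4-byte form F0 A8 8C A4 at offsets 0–3.
U+0039 → 1-byte form 39 at offsets 4–4.
U+0022 → 1-byte form 22 at offsets 5–5.
U+C91CD → 4-byte form F3 89 87 8D at offsets 6–9.
Offset 9 falls in char 4's range; it's byte 4 of F3 89 87 8D = 0x8D.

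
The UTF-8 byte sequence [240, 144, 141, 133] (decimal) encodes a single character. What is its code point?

Leading byte 0xF0 = 11110000 matches 11110xxx → 4-byte sequence.
Byte 1: 0xF0 = 11110000, payload 000 (3 bits).
Byte 2: 0x90 = 10010000 (10xxxxxx ✓), payload 010000.
Byte 3: 0x8D = 10001101 (10xxxxxx ✓), payload 001101.
Byte 4: 0x85 = 10000101 (10xxxxxx ✓), payload 000101.
Concatenate: 000010000001101000101 = 0x10345 (21 bits → U+10345).

U+10345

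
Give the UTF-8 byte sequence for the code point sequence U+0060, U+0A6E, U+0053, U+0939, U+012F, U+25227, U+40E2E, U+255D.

60 E0 A9 AE 53 E0 A4 B9 C4 AF F0 A5 88 A7 F1 80 B8 AE E2 95 9D

U+0060: 1-byte form → 60.
U+0A6E: 3-byte form → E0 A9 AE.
U+0053: 1-byte form → 53.
U+0939: 3-byte form → E0 A4 B9.
U+012F: 2-byte form → C4 AF.
U+25227: 4-byte form → F0 A5 88 A7.
U+40E2E: 4-byte form → F1 80 B8 AE.
U+255D: 3-byte form → E2 95 9D.
Concatenated (21 bytes): 60 E0 A9 AE 53 E0 A4 B9 C4 AF F0 A5 88 A7 F1 80 B8 AE E2 95 9D.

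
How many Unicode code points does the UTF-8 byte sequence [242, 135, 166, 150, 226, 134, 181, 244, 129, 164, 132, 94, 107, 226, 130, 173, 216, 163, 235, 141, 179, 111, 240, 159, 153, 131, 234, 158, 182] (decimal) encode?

11

Byte at offset 0: 0xF2 = 11110010 → 4-byte char (#1). Advance 4.
Byte at offset 4: 0xE2 = 11100010 → 3-byte char (#2). Advance 3.
Byte at offset 7: 0xF4 = 11110100 → 4-byte char (#3). Advance 4.
Byte at offset 11: 0x5E = 01011110 → 1-byte char (#4). Advance 1.
Byte at offset 12: 0x6B = 01101011 → 1-byte char (#5). Advance 1.
Byte at offset 13: 0xE2 = 11100010 → 3-byte char (#6). Advance 3.
Byte at offset 16: 0xD8 = 11011000 → 2-byte char (#7). Advance 2.
Byte at offset 18: 0xEB = 11101011 → 3-byte char (#8). Advance 3.
Byte at offset 21: 0x6F = 01101111 → 1-byte char (#9). Advance 1.
Byte at offset 22: 0xF0 = 11110000 → 4-byte char (#10). Advance 4.
Byte at offset 26: 0xEA = 11101010 → 3-byte char (#11). Advance 3.
Reached end at offset 29 after 11 code points.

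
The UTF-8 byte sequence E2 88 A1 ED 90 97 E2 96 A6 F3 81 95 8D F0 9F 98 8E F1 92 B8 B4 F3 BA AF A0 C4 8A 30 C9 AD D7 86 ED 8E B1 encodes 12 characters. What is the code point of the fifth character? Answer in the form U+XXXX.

U+1F60E

Offset 0: leading byte 0xE2 = 11100010 → 3-byte char #1 = E2 88 A1.
Offset 3: leading byte 0xED = 11101101 → 3-byte char #2 = ED 90 97.
Offset 6: leading byte 0xE2 = 11100010 → 3-byte char #3 = E2 96 A6.
Offset 9: leading byte 0xF3 = 11110011 → 4-byte char #4 = F3 81 95 8D.
Offset 13: leading byte 0xF0 = 11110000 → 4-byte char #5 = F0 9F 98 8E.
Leading byte 0xF0 = 11110000 matches 11110xxx → 4-byte sequence.
Byte 1: 0xF0 = 11110000, payload 000 (3 bits).
Byte 2: 0x9F = 10011111 (10xxxxxx ✓), payload 011111.
Byte 3: 0x98 = 10011000 (10xxxxxx ✓), payload 011000.
Byte 4: 0x8E = 10001110 (10xxxxxx ✓), payload 001110.
Concatenate: 000011111011000001110 = 0x1F60E (21 bits → U+1F60E).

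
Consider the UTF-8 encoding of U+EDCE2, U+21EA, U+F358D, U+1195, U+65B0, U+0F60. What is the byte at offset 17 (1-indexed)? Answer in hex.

0xB0

1-indexed offset 17 is 0-indexed offset 16.
U+EDCE2 → 4-byte form F3 AD B3 A2 at offsets 0–3.
U+21EA → 3-byte form E2 87 AA at offsets 4–6.
U+F358D → 4-byte form F3 B3 96 8D at offsets 7–10.
U+1195 → 3-byte form E1 86 95 at offsets 11–13.
U+65B0 → 3-byte form E6 96 B0 at offsets 14–16.
Offset 16 falls in char 5's range; it's byte 3 of E6 96 B0 = 0xB0.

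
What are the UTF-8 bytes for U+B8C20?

F2 B8 B0 A0

U+B8C20 = 0xB8C20 = 756768 decimal. In range U+10000–U+10FFFF → 4-byte form: 11110xxx 10xxxxxx 10xxxxxx 10xxxxxx.
Binary (21 bits): 010111000110000100000.
Split 3+6+6+6: 010 | 111000 | 110000 | 100000.
Byte 1: 11110010 = 0xF2.
Byte 2: 10111000 = 0xB8.
Byte 3: 10110000 = 0xB0.
Byte 4: 10100000 = 0xA0.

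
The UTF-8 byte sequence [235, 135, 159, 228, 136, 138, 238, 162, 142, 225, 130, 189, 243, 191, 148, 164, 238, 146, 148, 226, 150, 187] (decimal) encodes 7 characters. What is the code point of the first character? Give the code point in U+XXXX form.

U+B1DF

Offset 0: leading byte 0xEB = 11101011 → 3-byte char #1 = EB 87 9F.
Leading byte 0xEB = 11101011 matches 1110xxxx → 3-byte sequence.
Byte 1: 0xEB = 11101011, payload 1011 (4 bits).
Byte 2: 0x87 = 10000111 (10xxxxxx ✓), payload 000111.
Byte 3: 0x9F = 10011111 (10xxxxxx ✓), payload 011111.
Concatenate: 1011000111011111 = 0xB1DF (16 bits → U+B1DF).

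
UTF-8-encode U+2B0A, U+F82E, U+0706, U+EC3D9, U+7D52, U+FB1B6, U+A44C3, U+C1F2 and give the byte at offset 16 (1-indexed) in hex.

0xF3

1-indexed offset 16 is 0-indexed offset 15.
U+2B0A → 3-byte form E2 AC 8A at offsets 0–2.
U+F82E → 3-byte form EF A0 AE at offsets 3–5.
U+0706 → 2-byte form DC 86 at offsets 6–7.
U+EC3D9 → 4-byte form F3 AC 8F 99 at offsets 8–11.
U+7D52 → 3-byte form E7 B5 92 at offsets 12–14.
U+FB1B6 → 4-byte form F3 BB 86 B6 at offsets 15–18.
Offset 15 falls in char 6's range; it's byte 1 of F3 BB 86 B6 = 0xF3.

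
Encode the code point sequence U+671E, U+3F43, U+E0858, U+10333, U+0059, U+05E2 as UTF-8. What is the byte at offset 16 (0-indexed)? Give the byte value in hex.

U+671E → 3-byte form E6 9C 9E at offsets 0–2.
U+3F43 → 3-byte form E3 BD 83 at offsets 3–5.
U+E0858 → 4-byte form F3 A0 A1 98 at offsets 6–9.
U+10333 → 4-byte form F0 90 8C B3 at offsets 10–13.
U+0059 → 1-byte form 59 at offsets 14–14.
U+05E2 → 2-byte form D7 A2 at offsets 15–16.
Offset 16 falls in char 6's range; it's byte 2 of D7 A2 = 0xA2.

0xA2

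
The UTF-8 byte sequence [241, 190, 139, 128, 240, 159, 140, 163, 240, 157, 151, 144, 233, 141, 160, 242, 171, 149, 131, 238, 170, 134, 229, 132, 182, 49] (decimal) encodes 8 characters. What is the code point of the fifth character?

U+AB543

Offset 0: leading byte 0xF1 = 11110001 → 4-byte char #1 = F1 BE 8B 80.
Offset 4: leading byte 0xF0 = 11110000 → 4-byte char #2 = F0 9F 8C A3.
Offset 8: leading byte 0xF0 = 11110000 → 4-byte char #3 = F0 9D 97 90.
Offset 12: leading byte 0xE9 = 11101001 → 3-byte char #4 = E9 8D A0.
Offset 15: leading byte 0xF2 = 11110010 → 4-byte char #5 = F2 AB 95 83.
Leading byte 0xF2 = 11110010 matches 11110xxx → 4-byte sequence.
Byte 1: 0xF2 = 11110010, payload 010 (3 bits).
Byte 2: 0xAB = 10101011 (10xxxxxx ✓), payload 101011.
Byte 3: 0x95 = 10010101 (10xxxxxx ✓), payload 010101.
Byte 4: 0x83 = 10000011 (10xxxxxx ✓), payload 000011.
Concatenate: 010101011010101000011 = 0xAB543 (21 bits → U+AB543).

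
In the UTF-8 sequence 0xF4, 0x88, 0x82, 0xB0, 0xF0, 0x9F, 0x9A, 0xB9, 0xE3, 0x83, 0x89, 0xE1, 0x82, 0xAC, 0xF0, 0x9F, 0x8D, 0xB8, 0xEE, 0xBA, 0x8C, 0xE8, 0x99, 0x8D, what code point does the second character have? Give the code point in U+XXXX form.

U+1F6B9

Offset 0: leading byte 0xF4 = 11110100 → 4-byte char #1 = F4 88 82 B0.
Offset 4: leading byte 0xF0 = 11110000 → 4-byte char #2 = F0 9F 9A B9.
Leading byte 0xF0 = 11110000 matches 11110xxx → 4-byte sequence.
Byte 1: 0xF0 = 11110000, payload 000 (3 bits).
Byte 2: 0x9F = 10011111 (10xxxxxx ✓), payload 011111.
Byte 3: 0x9A = 10011010 (10xxxxxx ✓), payload 011010.
Byte 4: 0xB9 = 10111001 (10xxxxxx ✓), payload 111001.
Concatenate: 000011111011010111001 = 0x1F6B9 (21 bits → U+1F6B9).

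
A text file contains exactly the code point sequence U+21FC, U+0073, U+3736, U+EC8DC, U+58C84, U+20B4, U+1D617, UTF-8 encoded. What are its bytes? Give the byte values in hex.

E2 87 BC 73 E3 9C B6 F3 AC A3 9C F1 98 B2 84 E2 82 B4 F0 9D 98 97

U+21FC: 3-byte form → E2 87 BC.
U+0073: 1-byte form → 73.
U+3736: 3-byte form → E3 9C B6.
U+EC8DC: 4-byte form → F3 AC A3 9C.
U+58C84: 4-byte form → F1 98 B2 84.
U+20B4: 3-byte form → E2 82 B4.
U+1D617: 4-byte form → F0 9D 98 97.
Concatenated (22 bytes): E2 87 BC 73 E3 9C B6 F3 AC A3 9C F1 98 B2 84 E2 82 B4 F0 9D 98 97.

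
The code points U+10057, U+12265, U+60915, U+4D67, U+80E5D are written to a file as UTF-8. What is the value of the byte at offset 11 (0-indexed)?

U+10057 → 4-byte form F0 90 81 97 at offsets 0–3.
U+12265 → 4-byte form F0 92 89 A5 at offsets 4–7.
U+60915 → 4-byte form F1 A0 A4 95 at offsets 8–11.
Offset 11 falls in char 3's range; it's byte 4 of F1 A0 A4 95 = 0x95.

0x95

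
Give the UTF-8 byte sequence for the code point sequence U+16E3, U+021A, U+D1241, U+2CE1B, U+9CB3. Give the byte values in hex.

E1 9B A3 C8 9A F3 91 89 81 F0 AC B8 9B E9 B2 B3

U+16E3: 3-byte form → E1 9B A3.
U+021A: 2-byte form → C8 9A.
U+D1241: 4-byte form → F3 91 89 81.
U+2CE1B: 4-byte form → F0 AC B8 9B.
U+9CB3: 3-byte form → E9 B2 B3.
Concatenated (16 bytes): E1 9B A3 C8 9A F3 91 89 81 F0 AC B8 9B E9 B2 B3.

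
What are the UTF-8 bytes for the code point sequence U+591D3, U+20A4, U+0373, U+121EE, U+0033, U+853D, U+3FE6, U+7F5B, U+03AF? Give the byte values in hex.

U+591D3: 4-byte form → F1 99 87 93.
U+20A4: 3-byte form → E2 82 A4.
U+0373: 2-byte form → CD B3.
U+121EE: 4-byte form → F0 92 87 AE.
U+0033: 1-byte form → 33.
U+853D: 3-byte form → E8 94 BD.
U+3FE6: 3-byte form → E3 BF A6.
U+7F5B: 3-byte form → E7 BD 9B.
U+03AF: 2-byte form → CE AF.
Concatenated (25 bytes): F1 99 87 93 E2 82 A4 CD B3 F0 92 87 AE 33 E8 94 BD E3 BF A6 E7 BD 9B CE AF.

F1 99 87 93 E2 82 A4 CD B3 F0 92 87 AE 33 E8 94 BD E3 BF A6 E7 BD 9B CE AF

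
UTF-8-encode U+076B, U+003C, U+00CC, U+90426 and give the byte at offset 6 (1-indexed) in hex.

0xF2

1-indexed offset 6 is 0-indexed offset 5.
U+076B → 2-byte form DD AB at offsets 0–1.
U+003C → 1-byte form 3C at offsets 2–2.
U+00CC → 2-byte form C3 8C at offsets 3–4.
U+90426 → 4-byte form F2 90 90 A6 at offsets 5–8.
Offset 5 falls in char 4's range; it's byte 1 of F2 90 90 A6 = 0xF2.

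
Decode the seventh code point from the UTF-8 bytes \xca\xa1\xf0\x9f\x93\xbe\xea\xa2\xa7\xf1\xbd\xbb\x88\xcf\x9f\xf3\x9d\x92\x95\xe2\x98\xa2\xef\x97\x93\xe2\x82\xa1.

Offset 0: leading byte 0xCA = 11001010 → 2-byte char #1 = CA A1.
Offset 2: leading byte 0xF0 = 11110000 → 4-byte char #2 = F0 9F 93 BE.
Offset 6: leading byte 0xEA = 11101010 → 3-byte char #3 = EA A2 A7.
Offset 9: leading byte 0xF1 = 11110001 → 4-byte char #4 = F1 BD BB 88.
Offset 13: leading byte 0xCF = 11001111 → 2-byte char #5 = CF 9F.
Offset 15: leading byte 0xF3 = 11110011 → 4-byte char #6 = F3 9D 92 95.
Offset 19: leading byte 0xE2 = 11100010 → 3-byte char #7 = E2 98 A2.
Leading byte 0xE2 = 11100010 matches 1110xxxx → 3-byte sequence.
Byte 1: 0xE2 = 11100010, payload 0010 (4 bits).
Byte 2: 0x98 = 10011000 (10xxxxxx ✓), payload 011000.
Byte 3: 0xA2 = 10100010 (10xxxxxx ✓), payload 100010.
Concatenate: 0010011000100010 = 0x2622 (16 bits → U+2622).

U+2622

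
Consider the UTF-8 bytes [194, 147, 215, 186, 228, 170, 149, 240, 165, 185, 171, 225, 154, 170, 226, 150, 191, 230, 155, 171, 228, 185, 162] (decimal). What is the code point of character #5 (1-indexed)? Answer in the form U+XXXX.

U+16AA

Offset 0: leading byte 0xC2 = 11000010 → 2-byte char #1 = C2 93.
Offset 2: leading byte 0xD7 = 11010111 → 2-byte char #2 = D7 BA.
Offset 4: leading byte 0xE4 = 11100100 → 3-byte char #3 = E4 AA 95.
Offset 7: leading byte 0xF0 = 11110000 → 4-byte char #4 = F0 A5 B9 AB.
Offset 11: leading byte 0xE1 = 11100001 → 3-byte char #5 = E1 9A AA.
Leading byte 0xE1 = 11100001 matches 1110xxxx → 3-byte sequence.
Byte 1: 0xE1 = 11100001, payload 0001 (4 bits).
Byte 2: 0x9A = 10011010 (10xxxxxx ✓), payload 011010.
Byte 3: 0xAA = 10101010 (10xxxxxx ✓), payload 101010.
Concatenate: 0001011010101010 = 0x16AA (16 bits → U+16AA).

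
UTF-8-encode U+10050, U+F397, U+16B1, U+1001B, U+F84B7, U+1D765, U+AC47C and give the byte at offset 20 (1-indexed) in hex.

0x9D

1-indexed offset 20 is 0-indexed offset 19.
U+10050 → 4-byte form F0 90 81 90 at offsets 0–3.
U+F397 → 3-byte form EF 8E 97 at offsets 4–6.
U+16B1 → 3-byte form E1 9A B1 at offsets 7–9.
U+1001B → 4-byte form F0 90 80 9B at offsets 10–13.
U+F84B7 → 4-byte form F3 B8 92 B7 at offsets 14–17.
U+1D765 → 4-byte form F0 9D 9D A5 at offsets 18–21.
Offset 19 falls in char 6's range; it's byte 2 of F0 9D 9D A5 = 0x9D.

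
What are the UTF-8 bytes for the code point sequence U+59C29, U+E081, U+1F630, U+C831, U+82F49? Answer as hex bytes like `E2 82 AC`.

U+59C29: 4-byte form → F1 99 B0 A9.
U+E081: 3-byte form → EE 82 81.
U+1F630: 4-byte form → F0 9F 98 B0.
U+C831: 3-byte form → EC A0 B1.
U+82F49: 4-byte form → F2 82 BD 89.
Concatenated (18 bytes): F1 99 B0 A9 EE 82 81 F0 9F 98 B0 EC A0 B1 F2 82 BD 89.

F1 99 B0 A9 EE 82 81 F0 9F 98 B0 EC A0 B1 F2 82 BD 89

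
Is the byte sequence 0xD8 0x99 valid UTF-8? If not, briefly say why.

valid

Leading byte 0xD8 = 11011000 → 2-byte form.
Continuation bytes 0x99=10011001 all match 10xxxxxx.
Decoded value 0x619 is ≥ 0x80 (shortest form) and not a surrogate.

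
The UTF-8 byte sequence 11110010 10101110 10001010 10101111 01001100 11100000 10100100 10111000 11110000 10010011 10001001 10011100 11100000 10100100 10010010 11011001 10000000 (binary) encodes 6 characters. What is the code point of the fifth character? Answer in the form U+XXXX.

U+0912

Offset 0: leading byte 0xF2 = 11110010 → 4-byte char #1 = F2 AE 8A AF.
Offset 4: leading byte 0x4C = 01001100 → 1-byte char #2 = 4C.
Offset 5: leading byte 0xE0 = 11100000 → 3-byte char #3 = E0 A4 B8.
Offset 8: leading byte 0xF0 = 11110000 → 4-byte char #4 = F0 93 89 9C.
Offset 12: leading byte 0xE0 = 11100000 → 3-byte char #5 = E0 A4 92.
Leading byte 0xE0 = 11100000 matches 1110xxxx → 3-byte sequence.
Byte 1: 0xE0 = 11100000, payload 0000 (4 bits).
Byte 2: 0xA4 = 10100100 (10xxxxxx ✓), payload 100100.
Byte 3: 0x92 = 10010010 (10xxxxxx ✓), payload 010010.
Concatenate: 0000100100010010 = 0x912 (16 bits → U+0912).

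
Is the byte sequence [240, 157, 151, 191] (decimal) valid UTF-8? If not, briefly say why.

valid

Leading byte 0xF0 = 11110000 → 4-byte form.
Continuation bytes 0x9D=10011101, 0x97=10010111, 0xBF=10111111 all match 10xxxxxx.
Decoded value 0x1D5FF is ≥ 0x10000 (shortest form) and not a surrogate.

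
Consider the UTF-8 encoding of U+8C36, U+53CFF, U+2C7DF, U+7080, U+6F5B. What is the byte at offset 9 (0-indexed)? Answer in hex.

U+8C36 → 3-byte form E8 B0 B6 at offsets 0–2.
U+53CFF → 4-byte form F1 93 B3 BF at offsets 3–6.
U+2C7DF → 4-byte form F0 AC 9F 9F at offsets 7–10.
Offset 9 falls in char 3's range; it's byte 3 of F0 AC 9F 9F = 0x9F.

0x9F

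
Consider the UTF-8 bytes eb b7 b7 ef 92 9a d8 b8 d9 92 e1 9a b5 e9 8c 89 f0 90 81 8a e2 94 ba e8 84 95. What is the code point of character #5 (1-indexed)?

U+16B5

Offset 0: leading byte 0xEB = 11101011 → 3-byte char #1 = EB B7 B7.
Offset 3: leading byte 0xEF = 11101111 → 3-byte char #2 = EF 92 9A.
Offset 6: leading byte 0xD8 = 11011000 → 2-byte char #3 = D8 B8.
Offset 8: leading byte 0xD9 = 11011001 → 2-byte char #4 = D9 92.
Offset 10: leading byte 0xE1 = 11100001 → 3-byte char #5 = E1 9A B5.
Leading byte 0xE1 = 11100001 matches 1110xxxx → 3-byte sequence.
Byte 1: 0xE1 = 11100001, payload 0001 (4 bits).
Byte 2: 0x9A = 10011010 (10xxxxxx ✓), payload 011010.
Byte 3: 0xB5 = 10110101 (10xxxxxx ✓), payload 110101.
Concatenate: 0001011010110101 = 0x16B5 (16 bits → U+16B5).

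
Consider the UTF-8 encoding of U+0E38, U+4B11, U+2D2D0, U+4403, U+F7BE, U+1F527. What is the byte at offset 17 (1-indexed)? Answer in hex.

1-indexed offset 17 is 0-indexed offset 16.
U+0E38 → 3-byte form E0 B8 B8 at offsets 0–2.
U+4B11 → 3-byte form E4 AC 91 at offsets 3–5.
U+2D2D0 → 4-byte form F0 AD 8B 90 at offsets 6–9.
U+4403 → 3-byte form E4 90 83 at offsets 10–12.
U+F7BE → 3-byte form EF 9E BE at offsets 13–15.
U+1F527 → 4-byte form F0 9F 94 A7 at offsets 16–19.
Offset 16 falls in char 6's range; it's byte 1 of F0 9F 94 A7 = 0xF0.

0xF0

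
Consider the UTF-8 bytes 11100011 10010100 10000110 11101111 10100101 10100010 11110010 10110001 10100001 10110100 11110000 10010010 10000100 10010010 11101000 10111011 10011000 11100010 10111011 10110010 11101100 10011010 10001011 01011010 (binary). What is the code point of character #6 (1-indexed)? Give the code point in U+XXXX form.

U+2EF2

Offset 0: leading byte 0xE3 = 11100011 → 3-byte char #1 = E3 94 86.
Offset 3: leading byte 0xEF = 11101111 → 3-byte char #2 = EF A5 A2.
Offset 6: leading byte 0xF2 = 11110010 → 4-byte char #3 = F2 B1 A1 B4.
Offset 10: leading byte 0xF0 = 11110000 → 4-byte char #4 = F0 92 84 92.
Offset 14: leading byte 0xE8 = 11101000 → 3-byte char #5 = E8 BB 98.
Offset 17: leading byte 0xE2 = 11100010 → 3-byte char #6 = E2 BB B2.
Leading byte 0xE2 = 11100010 matches 1110xxxx → 3-byte sequence.
Byte 1: 0xE2 = 11100010, payload 0010 (4 bits).
Byte 2: 0xBB = 10111011 (10xxxxxx ✓), payload 111011.
Byte 3: 0xB2 = 10110010 (10xxxxxx ✓), payload 110010.
Concatenate: 0010111011110010 = 0x2EF2 (16 bits → U+2EF2).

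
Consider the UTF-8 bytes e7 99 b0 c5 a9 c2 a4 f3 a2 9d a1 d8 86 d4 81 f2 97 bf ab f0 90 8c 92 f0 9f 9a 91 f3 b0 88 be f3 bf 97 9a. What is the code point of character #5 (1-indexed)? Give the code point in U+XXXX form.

U+0606

Offset 0: leading byte 0xE7 = 11100111 → 3-byte char #1 = E7 99 B0.
Offset 3: leading byte 0xC5 = 11000101 → 2-byte char #2 = C5 A9.
Offset 5: leading byte 0xC2 = 11000010 → 2-byte char #3 = C2 A4.
Offset 7: leading byte 0xF3 = 11110011 → 4-byte char #4 = F3 A2 9D A1.
Offset 11: leading byte 0xD8 = 11011000 → 2-byte char #5 = D8 86.
Leading byte 0xD8 = 11011000 matches 110xxxxx → 2-byte sequence.
Byte 1: 0xD8 = 11011000, payload 11000 (5 bits).
Byte 2: 0x86 = 10000110 (10xxxxxx ✓), payload 000110.
Concatenate: 11000000110 = 0x606 (11 bits → U+0606).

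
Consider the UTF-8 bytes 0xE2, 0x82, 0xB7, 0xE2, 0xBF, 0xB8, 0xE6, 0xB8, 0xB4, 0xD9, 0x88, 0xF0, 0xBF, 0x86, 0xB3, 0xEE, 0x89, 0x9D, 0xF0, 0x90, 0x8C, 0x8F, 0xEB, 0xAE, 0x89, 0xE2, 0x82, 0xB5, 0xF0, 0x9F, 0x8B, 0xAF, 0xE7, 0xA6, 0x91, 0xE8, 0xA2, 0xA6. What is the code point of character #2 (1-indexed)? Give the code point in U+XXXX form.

U+2FF8

Offset 0: leading byte 0xE2 = 11100010 → 3-byte char #1 = E2 82 B7.
Offset 3: leading byte 0xE2 = 11100010 → 3-byte char #2 = E2 BF B8.
Leading byte 0xE2 = 11100010 matches 1110xxxx → 3-byte sequence.
Byte 1: 0xE2 = 11100010, payload 0010 (4 bits).
Byte 2: 0xBF = 10111111 (10xxxxxx ✓), payload 111111.
Byte 3: 0xB8 = 10111000 (10xxxxxx ✓), payload 111000.
Concatenate: 0010111111111000 = 0x2FF8 (16 bits → U+2FF8).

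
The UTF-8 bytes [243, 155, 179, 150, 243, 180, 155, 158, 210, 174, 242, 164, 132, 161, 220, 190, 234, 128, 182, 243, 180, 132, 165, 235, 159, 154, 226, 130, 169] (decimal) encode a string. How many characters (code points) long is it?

Byte at offset 0: 0xF3 = 11110011 → 4-byte char (#1). Advance 4.
Byte at offset 4: 0xF3 = 11110011 → 4-byte char (#2). Advance 4.
Byte at offset 8: 0xD2 = 11010010 → 2-byte char (#3). Advance 2.
Byte at offset 10: 0xF2 = 11110010 → 4-byte char (#4). Advance 4.
Byte at offset 14: 0xDC = 11011100 → 2-byte char (#5). Advance 2.
Byte at offset 16: 0xEA = 11101010 → 3-byte char (#6). Advance 3.
Byte at offset 19: 0xF3 = 11110011 → 4-byte char (#7). Advance 4.
Byte at offset 23: 0xEB = 11101011 → 3-byte char (#8). Advance 3.
Byte at offset 26: 0xE2 = 11100010 → 3-byte char (#9). Advance 3.
Reached end at offset 29 after 9 code points.

9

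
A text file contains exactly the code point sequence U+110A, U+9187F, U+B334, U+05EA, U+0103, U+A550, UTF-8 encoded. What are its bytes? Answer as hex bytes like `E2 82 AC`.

U+110A: 3-byte form → E1 84 8A.
U+9187F: 4-byte form → F2 91 A1 BF.
U+B334: 3-byte form → EB 8C B4.
U+05EA: 2-byte form → D7 AA.
U+0103: 2-byte form → C4 83.
U+A550: 3-byte form → EA 95 90.
Concatenated (17 bytes): E1 84 8A F2 91 A1 BF EB 8C B4 D7 AA C4 83 EA 95 90.

E1 84 8A F2 91 A1 BF EB 8C B4 D7 AA C4 83 EA 95 90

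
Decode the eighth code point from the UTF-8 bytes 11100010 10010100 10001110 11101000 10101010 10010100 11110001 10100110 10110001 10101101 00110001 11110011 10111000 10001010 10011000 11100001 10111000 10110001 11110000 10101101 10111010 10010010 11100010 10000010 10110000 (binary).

Offset 0: leading byte 0xE2 = 11100010 → 3-byte char #1 = E2 94 8E.
Offset 3: leading byte 0xE8 = 11101000 → 3-byte char #2 = E8 AA 94.
Offset 6: leading byte 0xF1 = 11110001 → 4-byte char #3 = F1 A6 B1 AD.
Offset 10: leading byte 0x31 = 00110001 → 1-byte char #4 = 31.
Offset 11: leading byte 0xF3 = 11110011 → 4-byte char #5 = F3 B8 8A 98.
Offset 15: leading byte 0xE1 = 11100001 → 3-byte char #6 = E1 B8 B1.
Offset 18: leading byte 0xF0 = 11110000 → 4-byte char #7 = F0 AD BA 92.
Offset 22: leading byte 0xE2 = 11100010 → 3-byte char #8 = E2 82 B0.
Leading byte 0xE2 = 11100010 matches 1110xxxx → 3-byte sequence.
Byte 1: 0xE2 = 11100010, payload 0010 (4 bits).
Byte 2: 0x82 = 10000010 (10xxxxxx ✓), payload 000010.
Byte 3: 0xB0 = 10110000 (10xxxxxx ✓), payload 110000.
Concatenate: 0010000010110000 = 0x20B0 (16 bits → U+20B0).

U+20B0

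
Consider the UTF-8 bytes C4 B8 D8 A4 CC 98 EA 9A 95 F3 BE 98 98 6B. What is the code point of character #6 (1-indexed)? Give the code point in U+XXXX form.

U+006B

Offset 0: leading byte 0xC4 = 11000100 → 2-byte char #1 = C4 B8.
Offset 2: leading byte 0xD8 = 11011000 → 2-byte char #2 = D8 A4.
Offset 4: leading byte 0xCC = 11001100 → 2-byte char #3 = CC 98.
Offset 6: leading byte 0xEA = 11101010 → 3-byte char #4 = EA 9A 95.
Offset 9: leading byte 0xF3 = 11110011 → 4-byte char #5 = F3 BE 98 98.
Offset 13: leading byte 0x6B = 01101011 → 1-byte char #6 = 6B.
Leading byte 0x6B = 01101011 matches 0xxxxxxx → 1-byte sequence.
Byte 1: 0x6B = 01101011, payload 1101011 (7 bits).
Concatenate: 1101011 = 0x6B (7 bits → U+006B).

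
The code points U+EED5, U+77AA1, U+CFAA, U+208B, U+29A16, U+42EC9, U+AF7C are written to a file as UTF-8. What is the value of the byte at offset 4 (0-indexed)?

0xB7

U+EED5 → 3-byte form EE BB 95 at offsets 0–2.
U+77AA1 → 4-byte form F1 B7 AA A1 at offsets 3–6.
Offset 4 falls in char 2's range; it's byte 2 of F1 B7 AA A1 = 0xB7.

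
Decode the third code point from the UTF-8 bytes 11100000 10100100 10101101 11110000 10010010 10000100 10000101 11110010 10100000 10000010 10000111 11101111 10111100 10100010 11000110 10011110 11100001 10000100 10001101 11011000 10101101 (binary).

Offset 0: leading byte 0xE0 = 11100000 → 3-byte char #1 = E0 A4 AD.
Offset 3: leading byte 0xF0 = 11110000 → 4-byte char #2 = F0 92 84 85.
Offset 7: leading byte 0xF2 = 11110010 → 4-byte char #3 = F2 A0 82 87.
Leading byte 0xF2 = 11110010 matches 11110xxx → 4-byte sequence.
Byte 1: 0xF2 = 11110010, payload 010 (3 bits).
Byte 2: 0xA0 = 10100000 (10xxxxxx ✓), payload 100000.
Byte 3: 0x82 = 10000010 (10xxxxxx ✓), payload 000010.
Byte 4: 0x87 = 10000111 (10xxxxxx ✓), payload 000111.
Concatenate: 010100000000010000111 = 0xA0087 (21 bits → U+A0087).

U+A0087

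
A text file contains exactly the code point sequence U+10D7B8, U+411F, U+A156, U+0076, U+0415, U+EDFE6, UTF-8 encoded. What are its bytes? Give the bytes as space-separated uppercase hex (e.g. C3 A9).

U+10D7B8: 4-byte form → F4 8D 9E B8.
U+411F: 3-byte form → E4 84 9F.
U+A156: 3-byte form → EA 85 96.
U+0076: 1-byte form → 76.
U+0415: 2-byte form → D0 95.
U+EDFE6: 4-byte form → F3 AD BF A6.
Concatenated (17 bytes): F4 8D 9E B8 E4 84 9F EA 85 96 76 D0 95 F3 AD BF A6.

F4 8D 9E B8 E4 84 9F EA 85 96 76 D0 95 F3 AD BF A6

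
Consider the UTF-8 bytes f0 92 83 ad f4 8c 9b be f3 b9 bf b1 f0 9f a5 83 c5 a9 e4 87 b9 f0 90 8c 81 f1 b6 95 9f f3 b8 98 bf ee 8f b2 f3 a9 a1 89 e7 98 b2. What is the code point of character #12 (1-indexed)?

Offset 0: leading byte 0xF0 = 11110000 → 4-byte char #1 = F0 92 83 AD.
Offset 4: leading byte 0xF4 = 11110100 → 4-byte char #2 = F4 8C 9B BE.
Offset 8: leading byte 0xF3 = 11110011 → 4-byte char #3 = F3 B9 BF B1.
Offset 12: leading byte 0xF0 = 11110000 → 4-byte char #4 = F0 9F A5 83.
Offset 16: leading byte 0xC5 = 11000101 → 2-byte char #5 = C5 A9.
Offset 18: leading byte 0xE4 = 11100100 → 3-byte char #6 = E4 87 B9.
Offset 21: leading byte 0xF0 = 11110000 → 4-byte char #7 = F0 90 8C 81.
Offset 25: leading byte 0xF1 = 11110001 → 4-byte char #8 = F1 B6 95 9F.
Offset 29: leading byte 0xF3 = 11110011 → 4-byte char #9 = F3 B8 98 BF.
Offset 33: leading byte 0xEE = 11101110 → 3-byte char #10 = EE 8F B2.
Offset 36: leading byte 0xF3 = 11110011 → 4-byte char #11 = F3 A9 A1 89.
Offset 40: leading byte 0xE7 = 11100111 → 3-byte char #12 = E7 98 B2.
Leading byte 0xE7 = 11100111 matches 1110xxxx → 3-byte sequence.
Byte 1: 0xE7 = 11100111, payload 0111 (4 bits).
Byte 2: 0x98 = 10011000 (10xxxxxx ✓), payload 011000.
Byte 3: 0xB2 = 10110010 (10xxxxxx ✓), payload 110010.
Concatenate: 0111011000110010 = 0x7632 (16 bits → U+7632).

U+7632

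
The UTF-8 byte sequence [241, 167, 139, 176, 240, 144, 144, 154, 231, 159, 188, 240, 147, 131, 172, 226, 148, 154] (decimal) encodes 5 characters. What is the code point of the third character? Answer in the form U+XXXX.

Offset 0: leading byte 0xF1 = 11110001 → 4-byte char #1 = F1 A7 8B B0.
Offset 4: leading byte 0xF0 = 11110000 → 4-byte char #2 = F0 90 90 9A.
Offset 8: leading byte 0xE7 = 11100111 → 3-byte char #3 = E7 9F BC.
Leading byte 0xE7 = 11100111 matches 1110xxxx → 3-byte sequence.
Byte 1: 0xE7 = 11100111, payload 0111 (4 bits).
Byte 2: 0x9F = 10011111 (10xxxxxx ✓), payload 011111.
Byte 3: 0xBC = 10111100 (10xxxxxx ✓), payload 111100.
Concatenate: 0111011111111100 = 0x77FC (16 bits → U+77FC).

U+77FC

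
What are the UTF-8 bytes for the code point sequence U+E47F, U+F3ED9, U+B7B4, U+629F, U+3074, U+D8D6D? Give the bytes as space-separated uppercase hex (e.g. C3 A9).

U+E47F: 3-byte form → EE 91 BF.
U+F3ED9: 4-byte form → F3 B3 BB 99.
U+B7B4: 3-byte form → EB 9E B4.
U+629F: 3-byte form → E6 8A 9F.
U+3074: 3-byte form → E3 81 B4.
U+D8D6D: 4-byte form → F3 98 B5 AD.
Concatenated (20 bytes): EE 91 BF F3 B3 BB 99 EB 9E B4 E6 8A 9F E3 81 B4 F3 98 B5 AD.

EE 91 BF F3 B3 BB 99 EB 9E B4 E6 8A 9F E3 81 B4 F3 98 B5 AD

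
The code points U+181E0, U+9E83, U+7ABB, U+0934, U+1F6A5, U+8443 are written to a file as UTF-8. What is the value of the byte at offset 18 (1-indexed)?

0xE8

1-indexed offset 18 is 0-indexed offset 17.
U+181E0 → 4-byte form F0 98 87 A0 at offsets 0–3.
U+9E83 → 3-byte form E9 BA 83 at offsets 4–6.
U+7ABB → 3-byte form E7 AA BB at offsets 7–9.
U+0934 → 3-byte form E0 A4 B4 at offsets 10–12.
U+1F6A5 → 4-byte form F0 9F 9A A5 at offsets 13–16.
U+8443 → 3-byte form E8 91 83 at offsets 17–19.
Offset 17 falls in char 6's range; it's byte 1 of E8 91 83 = 0xE8.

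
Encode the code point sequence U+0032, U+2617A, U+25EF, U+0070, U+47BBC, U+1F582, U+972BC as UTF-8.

32 F0 A6 85 BA E2 97 AF 70 F1 87 AE BC F0 9F 96 82 F2 97 8A BC

U+0032: 1-byte form → 32.
U+2617A: 4-byte form → F0 A6 85 BA.
U+25EF: 3-byte form → E2 97 AF.
U+0070: 1-byte form → 70.
U+47BBC: 4-byte form → F1 87 AE BC.
U+1F582: 4-byte form → F0 9F 96 82.
U+972BC: 4-byte form → F2 97 8A BC.
Concatenated (21 bytes): 32 F0 A6 85 BA E2 97 AF 70 F1 87 AE BC F0 9F 96 82 F2 97 8A BC.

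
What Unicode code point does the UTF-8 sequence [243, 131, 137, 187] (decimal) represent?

Leading byte 0xF3 = 11110011 matches 11110xxx → 4-byte sequence.
Byte 1: 0xF3 = 11110011, payload 011 (3 bits).
Byte 2: 0x83 = 10000011 (10xxxxxx ✓), payload 000011.
Byte 3: 0x89 = 10001001 (10xxxxxx ✓), payload 001001.
Byte 4: 0xBB = 10111011 (10xxxxxx ✓), payload 111011.
Concatenate: 011000011001001111011 = 0xC327B (21 bits → U+C327B).

U+C327B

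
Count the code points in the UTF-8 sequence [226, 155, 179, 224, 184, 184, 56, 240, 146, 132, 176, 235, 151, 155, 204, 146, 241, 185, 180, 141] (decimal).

Byte at offset 0: 0xE2 = 11100010 → 3-byte char (#1). Advance 3.
Byte at offset 3: 0xE0 = 11100000 → 3-byte char (#2). Advance 3.
Byte at offset 6: 0x38 = 00111000 → 1-byte char (#3). Advance 1.
Byte at offset 7: 0xF0 = 11110000 → 4-byte char (#4). Advance 4.
Byte at offset 11: 0xEB = 11101011 → 3-byte char (#5). Advance 3.
Byte at offset 14: 0xCC = 11001100 → 2-byte char (#6). Advance 2.
Byte at offset 16: 0xF1 = 11110001 → 4-byte char (#7). Advance 4.
Reached end at offset 20 after 7 code points.

7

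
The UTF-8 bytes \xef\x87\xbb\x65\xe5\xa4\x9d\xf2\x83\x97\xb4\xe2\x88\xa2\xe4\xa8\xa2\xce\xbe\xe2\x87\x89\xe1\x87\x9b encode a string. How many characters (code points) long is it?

Byte at offset 0: 0xEF = 11101111 → 3-byte char (#1). Advance 3.
Byte at offset 3: 0x65 = 01100101 → 1-byte char (#2). Advance 1.
Byte at offset 4: 0xE5 = 11100101 → 3-byte char (#3). Advance 3.
Byte at offset 7: 0xF2 = 11110010 → 4-byte char (#4). Advance 4.
Byte at offset 11: 0xE2 = 11100010 → 3-byte char (#5). Advance 3.
Byte at offset 14: 0xE4 = 11100100 → 3-byte char (#6). Advance 3.
Byte at offset 17: 0xCE = 11001110 → 2-byte char (#7). Advance 2.
Byte at offset 19: 0xE2 = 11100010 → 3-byte char (#8). Advance 3.
Byte at offset 22: 0xE1 = 11100001 → 3-byte char (#9). Advance 3.
Reached end at offset 25 after 9 code points.

9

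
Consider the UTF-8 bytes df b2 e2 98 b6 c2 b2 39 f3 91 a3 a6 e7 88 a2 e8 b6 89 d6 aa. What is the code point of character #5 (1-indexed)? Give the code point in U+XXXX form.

U+D18E6

Offset 0: leading byte 0xDF = 11011111 → 2-byte char #1 = DF B2.
Offset 2: leading byte 0xE2 = 11100010 → 3-byte char #2 = E2 98 B6.
Offset 5: leading byte 0xC2 = 11000010 → 2-byte char #3 = C2 B2.
Offset 7: leading byte 0x39 = 00111001 → 1-byte char #4 = 39.
Offset 8: leading byte 0xF3 = 11110011 → 4-byte char #5 = F3 91 A3 A6.
Leading byte 0xF3 = 11110011 matches 11110xxx → 4-byte sequence.
Byte 1: 0xF3 = 11110011, payload 011 (3 bits).
Byte 2: 0x91 = 10010001 (10xxxxxx ✓), payload 010001.
Byte 3: 0xA3 = 10100011 (10xxxxxx ✓), payload 100011.
Byte 4: 0xA6 = 10100110 (10xxxxxx ✓), payload 100110.
Concatenate: 011010001100011100110 = 0xD18E6 (21 bits → U+D18E6).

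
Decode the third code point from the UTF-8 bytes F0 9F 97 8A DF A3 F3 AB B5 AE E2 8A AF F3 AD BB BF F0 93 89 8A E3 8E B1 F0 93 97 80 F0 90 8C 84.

U+EBD6E

Offset 0: leading byte 0xF0 = 11110000 → 4-byte char #1 = F0 9F 97 8A.
Offset 4: leading byte 0xDF = 11011111 → 2-byte char #2 = DF A3.
Offset 6: leading byte 0xF3 = 11110011 → 4-byte char #3 = F3 AB B5 AE.
Leading byte 0xF3 = 11110011 matches 11110xxx → 4-byte sequence.
Byte 1: 0xF3 = 11110011, payload 011 (3 bits).
Byte 2: 0xAB = 10101011 (10xxxxxx ✓), payload 101011.
Byte 3: 0xB5 = 10110101 (10xxxxxx ✓), payload 110101.
Byte 4: 0xAE = 10101110 (10xxxxxx ✓), payload 101110.
Concatenate: 011101011110101101110 = 0xEBD6E (21 bits → U+EBD6E).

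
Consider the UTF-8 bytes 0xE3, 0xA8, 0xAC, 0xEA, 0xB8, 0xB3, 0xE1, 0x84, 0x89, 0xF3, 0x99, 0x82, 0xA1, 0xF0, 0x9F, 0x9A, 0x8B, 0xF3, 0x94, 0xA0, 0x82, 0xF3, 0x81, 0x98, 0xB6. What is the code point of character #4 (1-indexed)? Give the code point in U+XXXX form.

U+D90A1

Offset 0: leading byte 0xE3 = 11100011 → 3-byte char #1 = E3 A8 AC.
Offset 3: leading byte 0xEA = 11101010 → 3-byte char #2 = EA B8 B3.
Offset 6: leading byte 0xE1 = 11100001 → 3-byte char #3 = E1 84 89.
Offset 9: leading byte 0xF3 = 11110011 → 4-byte char #4 = F3 99 82 A1.
Leading byte 0xF3 = 11110011 matches 11110xxx → 4-byte sequence.
Byte 1: 0xF3 = 11110011, payload 011 (3 bits).
Byte 2: 0x99 = 10011001 (10xxxxxx ✓), payload 011001.
Byte 3: 0x82 = 10000010 (10xxxxxx ✓), payload 000010.
Byte 4: 0xA1 = 10100001 (10xxxxxx ✓), payload 100001.
Concatenate: 011011001000010100001 = 0xD90A1 (21 bits → U+D90A1).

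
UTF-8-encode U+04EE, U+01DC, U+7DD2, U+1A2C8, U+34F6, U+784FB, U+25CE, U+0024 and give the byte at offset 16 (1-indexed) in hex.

1-indexed offset 16 is 0-indexed offset 15.
U+04EE → 2-byte form D3 AE at offsets 0–1.
U+01DC → 2-byte form C7 9C at offsets 2–3.
U+7DD2 → 3-byte form E7 B7 92 at offsets 4–6.
U+1A2C8 → 4-byte form F0 9A 8B 88 at offsets 7–10.
U+34F6 → 3-byte form E3 93 B6 at offsets 11–13.
U+784FB → 4-byte form F1 B8 93 BB at offsets 14–17.
Offset 15 falls in char 6's range; it's byte 2 of F1 B8 93 BB = 0xB8.

0xB8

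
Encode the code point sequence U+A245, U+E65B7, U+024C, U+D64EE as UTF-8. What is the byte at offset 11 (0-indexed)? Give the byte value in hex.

0x93

U+A245 → 3-byte form EA 89 85 at offsets 0–2.
U+E65B7 → 4-byte form F3 A6 96 B7 at offsets 3–6.
U+024C → 2-byte form C9 8C at offsets 7–8.
U+D64EE → 4-byte form F3 96 93 AE at offsets 9–12.
Offset 11 falls in char 4's range; it's byte 3 of F3 96 93 AE = 0x93.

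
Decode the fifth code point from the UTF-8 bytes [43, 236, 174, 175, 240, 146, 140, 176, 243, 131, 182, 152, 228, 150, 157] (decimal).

Offset 0: leading byte 0x2B = 00101011 → 1-byte char #1 = 2B.
Offset 1: leading byte 0xEC = 11101100 → 3-byte char #2 = EC AE AF.
Offset 4: leading byte 0xF0 = 11110000 → 4-byte char #3 = F0 92 8C B0.
Offset 8: leading byte 0xF3 = 11110011 → 4-byte char #4 = F3 83 B6 98.
Offset 12: leading byte 0xE4 = 11100100 → 3-byte char #5 = E4 96 9D.
Leading byte 0xE4 = 11100100 matches 1110xxxx → 3-byte sequence.
Byte 1: 0xE4 = 11100100, payload 0100 (4 bits).
Byte 2: 0x96 = 10010110 (10xxxxxx ✓), payload 010110.
Byte 3: 0x9D = 10011101 (10xxxxxx ✓), payload 011101.
Concatenate: 0100010110011101 = 0x459D (16 bits → U+459D).

U+459D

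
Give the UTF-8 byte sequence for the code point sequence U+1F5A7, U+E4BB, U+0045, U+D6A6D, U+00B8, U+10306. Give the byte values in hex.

U+1F5A7: 4-byte form → F0 9F 96 A7.
U+E4BB: 3-byte form → EE 92 BB.
U+0045: 1-byte form → 45.
U+D6A6D: 4-byte form → F3 96 A9 AD.
U+00B8: 2-byte form → C2 B8.
U+10306: 4-byte form → F0 90 8C 86.
Concatenated (18 bytes): F0 9F 96 A7 EE 92 BB 45 F3 96 A9 AD C2 B8 F0 90 8C 86.

F0 9F 96 A7 EE 92 BB 45 F3 96 A9 AD C2 B8 F0 90 8C 86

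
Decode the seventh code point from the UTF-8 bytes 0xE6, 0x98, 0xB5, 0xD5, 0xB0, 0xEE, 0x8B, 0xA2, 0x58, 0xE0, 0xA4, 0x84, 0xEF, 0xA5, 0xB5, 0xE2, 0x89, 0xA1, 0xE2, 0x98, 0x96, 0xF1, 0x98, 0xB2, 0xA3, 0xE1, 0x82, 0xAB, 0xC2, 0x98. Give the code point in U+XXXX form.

Offset 0: leading byte 0xE6 = 11100110 → 3-byte char #1 = E6 98 B5.
Offset 3: leading byte 0xD5 = 11010101 → 2-byte char #2 = D5 B0.
Offset 5: leading byte 0xEE = 11101110 → 3-byte char #3 = EE 8B A2.
Offset 8: leading byte 0x58 = 01011000 → 1-byte char #4 = 58.
Offset 9: leading byte 0xE0 = 11100000 → 3-byte char #5 = E0 A4 84.
Offset 12: leading byte 0xEF = 11101111 → 3-byte char #6 = EF A5 B5.
Offset 15: leading byte 0xE2 = 11100010 → 3-byte char #7 = E2 89 A1.
Leading byte 0xE2 = 11100010 matches 1110xxxx → 3-byte sequence.
Byte 1: 0xE2 = 11100010, payload 0010 (4 bits).
Byte 2: 0x89 = 10001001 (10xxxxxx ✓), payload 001001.
Byte 3: 0xA1 = 10100001 (10xxxxxx ✓), payload 100001.
Concatenate: 0010001001100001 = 0x2261 (16 bits → U+2261).

U+2261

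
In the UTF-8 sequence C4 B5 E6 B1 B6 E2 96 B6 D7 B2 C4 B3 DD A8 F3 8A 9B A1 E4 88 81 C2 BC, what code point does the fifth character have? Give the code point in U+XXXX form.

Offset 0: leading byte 0xC4 = 11000100 → 2-byte char #1 = C4 B5.
Offset 2: leading byte 0xE6 = 11100110 → 3-byte char #2 = E6 B1 B6.
Offset 5: leading byte 0xE2 = 11100010 → 3-byte char #3 = E2 96 B6.
Offset 8: leading byte 0xD7 = 11010111 → 2-byte char #4 = D7 B2.
Offset 10: leading byte 0xC4 = 11000100 → 2-byte char #5 = C4 B3.
Leading byte 0xC4 = 11000100 matches 110xxxxx → 2-byte sequence.
Byte 1: 0xC4 = 11000100, payload 00100 (5 bits).
Byte 2: 0xB3 = 10110011 (10xxxxxx ✓), payload 110011.
Concatenate: 00100110011 = 0x133 (11 bits → U+0133).

U+0133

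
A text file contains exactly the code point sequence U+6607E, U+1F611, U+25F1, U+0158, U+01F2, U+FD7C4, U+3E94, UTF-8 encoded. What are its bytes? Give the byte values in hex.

U+6607E: 4-byte form → F1 A6 81 BE.
U+1F611: 4-byte form → F0 9F 98 91.
U+25F1: 3-byte form → E2 97 B1.
U+0158: 2-byte form → C5 98.
U+01F2: 2-byte form → C7 B2.
U+FD7C4: 4-byte form → F3 BD 9F 84.
U+3E94: 3-byte form → E3 BA 94.
Concatenated (22 bytes): F1 A6 81 BE F0 9F 98 91 E2 97 B1 C5 98 C7 B2 F3 BD 9F 84 E3 BA 94.

F1 A6 81 BE F0 9F 98 91 E2 97 B1 C5 98 C7 B2 F3 BD 9F 84 E3 BA 94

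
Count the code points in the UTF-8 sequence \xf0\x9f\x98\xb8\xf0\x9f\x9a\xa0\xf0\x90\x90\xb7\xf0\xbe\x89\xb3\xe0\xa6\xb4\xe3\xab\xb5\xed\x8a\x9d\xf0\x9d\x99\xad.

Byte at offset 0: 0xF0 = 11110000 → 4-byte char (#1). Advance 4.
Byte at offset 4: 0xF0 = 11110000 → 4-byte char (#2). Advance 4.
Byte at offset 8: 0xF0 = 11110000 → 4-byte char (#3). Advance 4.
Byte at offset 12: 0xF0 = 11110000 → 4-byte char (#4). Advance 4.
Byte at offset 16: 0xE0 = 11100000 → 3-byte char (#5). Advance 3.
Byte at offset 19: 0xE3 = 11100011 → 3-byte char (#6). Advance 3.
Byte at offset 22: 0xED = 11101101 → 3-byte char (#7). Advance 3.
Byte at offset 25: 0xF0 = 11110000 → 4-byte char (#8). Advance 4.
Reached end at offset 29 after 8 code points.

8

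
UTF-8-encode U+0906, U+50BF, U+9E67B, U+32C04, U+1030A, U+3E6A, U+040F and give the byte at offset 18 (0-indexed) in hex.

U+0906 → 3-byte form E0 A4 86 at offsets 0–2.
U+50BF → 3-byte form E5 82 BF at offsets 3–5.
U+9E67B → 4-byte form F2 9E 99 BB at offsets 6–9.
U+32C04 → 4-byte form F0 B2 B0 84 at offsets 10–13.
U+1030A → 4-byte form F0 90 8C 8A at offsets 14–17.
U+3E6A → 3-byte form E3 B9 AA at offsets 18–20.
Offset 18 falls in char 6's range; it's byte 1 of E3 B9 AA = 0xE3.

0xE3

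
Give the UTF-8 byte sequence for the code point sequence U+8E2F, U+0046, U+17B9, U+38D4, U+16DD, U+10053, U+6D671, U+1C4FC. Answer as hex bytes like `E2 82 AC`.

U+8E2F: 3-byte form → E8 B8 AF.
U+0046: 1-byte form → 46.
U+17B9: 3-byte form → E1 9E B9.
U+38D4: 3-byte form → E3 A3 94.
U+16DD: 3-byte form → E1 9B 9D.
U+10053: 4-byte form → F0 90 81 93.
U+6D671: 4-byte form → F1 AD 99 B1.
U+1C4FC: 4-byte form → F0 9C 93 BC.
Concatenated (25 bytes): E8 B8 AF 46 E1 9E B9 E3 A3 94 E1 9B 9D F0 90 81 93 F1 AD 99 B1 F0 9C 93 BC.

E8 B8 AF 46 E1 9E B9 E3 A3 94 E1 9B 9D F0 90 81 93 F1 AD 99 B1 F0 9C 93 BC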